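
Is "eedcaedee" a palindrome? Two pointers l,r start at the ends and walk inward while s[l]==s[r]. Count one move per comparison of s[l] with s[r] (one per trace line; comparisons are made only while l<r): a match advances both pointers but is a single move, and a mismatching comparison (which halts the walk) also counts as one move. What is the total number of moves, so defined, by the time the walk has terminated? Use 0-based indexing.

4 moves

[0,8] 'e'=='e' → l++,r--
[1,7] 'e'=='e' → l++,r--
[2,6] 'd'=='d' → l++,r--
[3,5] 'c'!='e' → stop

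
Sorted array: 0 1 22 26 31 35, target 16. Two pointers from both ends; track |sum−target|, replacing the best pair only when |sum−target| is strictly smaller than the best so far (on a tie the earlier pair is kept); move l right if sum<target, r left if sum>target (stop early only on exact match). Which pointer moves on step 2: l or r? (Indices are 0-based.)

[0,5] 0+35=35 d=19 * → r--
[0,4] 0+31=31 d=15 * → r--

r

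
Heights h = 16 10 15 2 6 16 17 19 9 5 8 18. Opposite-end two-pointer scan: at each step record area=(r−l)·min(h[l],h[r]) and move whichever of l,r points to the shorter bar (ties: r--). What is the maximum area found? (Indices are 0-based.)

l=0 r=11: min(16,18)*11=176 best=176 *, l++
l=1 r=11: min(10,18)*10=100 best=176, l++
l=2 r=11: min(15,18)*9=135 best=176, l++
l=3 r=11: min(2,18)*8=16 best=176, l++
l=4 r=11: min(6,18)*7=42 best=176, l++
l=5 r=11: min(16,18)*6=96 best=176, l++
l=6 r=11: min(17,18)*5=85 best=176, l++
l=7 r=11: min(19,18)*4=72 best=176, r--
l=7 r=10: min(19,8)*3=24 best=176, r--
l=7 r=9: min(19,5)*2=10 best=176, r--
l=7 r=8: min(19,9)*1=9 best=176, r--

max area = 176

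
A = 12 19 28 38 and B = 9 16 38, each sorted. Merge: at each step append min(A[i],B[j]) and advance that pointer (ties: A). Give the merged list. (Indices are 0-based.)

i=0 j=0: A[i]=12>B[j]=9 take 9, j++
i=0 j=1: A[i]=12<=B[j]=16 take 12, i++
i=1 j=1: A[i]=19>B[j]=16 take 16, j++
i=1 j=2: A[i]=19<=B[j]=38 take 19, i++
i=2 j=2: A[i]=28<=B[j]=38 take 28, i++
i=3 j=2: A[i]=38<=B[j]=38 take 38, i++
i=4 j=2: A done, take B[j]=38, j++

[9, 12, 16, 19, 28, 38, 38]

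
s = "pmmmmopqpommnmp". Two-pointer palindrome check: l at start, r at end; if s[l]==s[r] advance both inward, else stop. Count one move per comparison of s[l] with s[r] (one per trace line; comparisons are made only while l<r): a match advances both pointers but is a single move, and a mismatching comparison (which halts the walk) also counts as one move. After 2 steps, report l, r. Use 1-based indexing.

l=3, r=13

[1,15] 'p'=='p' → l++,r--
[2,14] 'm'=='m' → l++,r--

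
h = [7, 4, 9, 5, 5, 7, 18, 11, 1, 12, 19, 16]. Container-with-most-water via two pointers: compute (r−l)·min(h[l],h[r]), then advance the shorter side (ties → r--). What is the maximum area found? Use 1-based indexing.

max area = 81

l=1 r=12: min(7,16)*11=77 best=77 *, l++
l=2 r=12: min(4,16)*10=40 best=77, l++
l=3 r=12: min(9,16)*9=81 best=81 *, l++
l=4 r=12: min(5,16)*8=40 best=81, l++
l=5 r=12: min(5,16)*7=35 best=81, l++
l=6 r=12: min(7,16)*6=42 best=81, l++
l=7 r=12: min(18,16)*5=80 best=81, r--
l=7 r=11: min(18,19)*4=72 best=81, l++
l=8 r=11: min(11,19)*3=33 best=81, l++
l=9 r=11: min(1,19)*2=2 best=81, l++
l=10 r=11: min(12,19)*1=12 best=81, l++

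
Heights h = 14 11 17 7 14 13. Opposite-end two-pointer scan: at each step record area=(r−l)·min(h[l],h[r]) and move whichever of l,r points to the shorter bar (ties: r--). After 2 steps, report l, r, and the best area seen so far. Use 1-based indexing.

[1,6] min(14,13)*5=65 best=65 * → r--
[1,5] min(14,14)*4=56 best=65 → r--

l=1, r=4, best area=65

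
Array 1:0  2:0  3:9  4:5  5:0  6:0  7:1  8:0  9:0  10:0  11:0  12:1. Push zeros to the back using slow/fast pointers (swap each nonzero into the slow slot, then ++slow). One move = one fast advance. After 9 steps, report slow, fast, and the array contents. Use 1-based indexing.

slow=4, fast=10, a=[9, 5, 1, 0, 0, 0, 0, 0, 0, 0, 0, 1]

slow=1 fast=1: a[fast]=0, fast++
slow=1 fast=2: a[fast]=0, fast++
slow=1 fast=3: a[fast]=9≠0 swap→a[1]=9, slow++,fast++
slow=2 fast=4: a[fast]=5≠0 swap→a[2]=5, slow++,fast++
slow=3 fast=5: a[fast]=0, fast++
slow=3 fast=6: a[fast]=0, fast++
slow=3 fast=7: a[fast]=1≠0 swap→a[3]=1, slow++,fast++
slow=4 fast=8: a[fast]=0, fast++
slow=4 fast=9: a[fast]=0, fast++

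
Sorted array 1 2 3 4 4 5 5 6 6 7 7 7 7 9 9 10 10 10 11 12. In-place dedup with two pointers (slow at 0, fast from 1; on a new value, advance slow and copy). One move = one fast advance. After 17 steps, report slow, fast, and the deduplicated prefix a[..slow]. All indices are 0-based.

(s=0,f=1) a[fast]=2≠a[slow]=1 write a[1]=2 → slow++,fast++
(s=1,f=2) a[fast]=3≠a[slow]=2 write a[2]=3 → slow++,fast++
(s=2,f=3) a[fast]=4≠a[slow]=3 write a[3]=4 → slow++,fast++
(s=3,f=4) a[fast]=4=a[slow] dup → fast++
(s=3,f=5) a[fast]=5≠a[slow]=4 write a[4]=5 → slow++,fast++
(s=4,f=6) a[fast]=5=a[slow] dup → fast++
(s=4,f=7) a[fast]=6≠a[slow]=5 write a[5]=6 → slow++,fast++
(s=5,f=8) a[fast]=6=a[slow] dup → fast++
(s=5,f=9) a[fast]=7≠a[slow]=6 write a[6]=7 → slow++,fast++
(s=6,f=10) a[fast]=7=a[slow] dup → fast++
(s=6,f=11) a[fast]=7=a[slow] dup → fast++
(s=6,f=12) a[fast]=7=a[slow] dup → fast++
(s=6,f=13) a[fast]=9≠a[slow]=7 write a[7]=9 → slow++,fast++
(s=7,f=14) a[fast]=9=a[slow] dup → fast++
(s=7,f=15) a[fast]=10≠a[slow]=9 write a[8]=10 → slow++,fast++
(s=8,f=16) a[fast]=10=a[slow] dup → fast++
(s=8,f=17) a[fast]=10=a[slow] dup → fast++

slow=8, fast=18, prefix=[1, 2, 3, 4, 5, 6, 7, 9, 10]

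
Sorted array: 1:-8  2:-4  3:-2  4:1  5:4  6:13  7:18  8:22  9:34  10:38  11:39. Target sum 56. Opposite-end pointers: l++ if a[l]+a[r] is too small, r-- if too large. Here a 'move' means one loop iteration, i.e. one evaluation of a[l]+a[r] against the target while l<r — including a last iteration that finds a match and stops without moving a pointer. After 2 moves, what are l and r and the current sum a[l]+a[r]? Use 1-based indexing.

l=1 r=11: -8+39=31 <56, l++
l=2 r=11: -4+39=35 <56, l++

l=3, r=11, sum=37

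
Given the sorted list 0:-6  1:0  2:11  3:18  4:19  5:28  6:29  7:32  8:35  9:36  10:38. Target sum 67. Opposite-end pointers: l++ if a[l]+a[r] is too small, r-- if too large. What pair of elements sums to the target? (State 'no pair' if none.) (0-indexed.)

[0,10] -6+38=32 <67 → l++
[1,10] 0+38=38 <67 → l++
[2,10] 11+38=49 <67 → l++
[3,10] 18+38=56 <67 → l++
[4,10] 19+38=57 <67 → l++
[5,10] 28+38=66 <67 → l++
[6,10] 29+38=67 → found

(29, 38)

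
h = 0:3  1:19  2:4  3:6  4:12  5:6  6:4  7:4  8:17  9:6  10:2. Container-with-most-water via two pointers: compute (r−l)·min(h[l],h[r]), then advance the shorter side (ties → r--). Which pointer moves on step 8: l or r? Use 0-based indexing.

r

[0,10] min(3,2)*10=20 best=20 * → r--
[0,9] min(3,6)*9=27 best=27 * → l++
[1,9] min(19,6)*8=48 best=48 * → r--
[1,8] min(19,17)*7=119 best=119 * → r--
[1,7] min(19,4)*6=24 best=119 → r--
[1,6] min(19,4)*5=20 best=119 → r--
[1,5] min(19,6)*4=24 best=119 → r--
[1,4] min(19,12)*3=36 best=119 → r--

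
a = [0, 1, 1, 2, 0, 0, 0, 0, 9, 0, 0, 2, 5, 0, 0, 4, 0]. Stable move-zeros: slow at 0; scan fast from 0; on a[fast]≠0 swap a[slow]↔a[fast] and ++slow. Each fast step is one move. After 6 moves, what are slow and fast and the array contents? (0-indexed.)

slow=3, fast=6, a=[1, 1, 2, 0, 0, 0, 0, 0, 9, 0, 0, 2, 5, 0, 0, 4, 0]

slow=0 fast=0: a[fast]=0, fast++
slow=0 fast=1: a[fast]=1≠0 swap→a[0]=1, slow++,fast++
slow=1 fast=2: a[fast]=1≠0 swap→a[1]=1, slow++,fast++
slow=2 fast=3: a[fast]=2≠0 swap→a[2]=2, slow++,fast++
slow=3 fast=4: a[fast]=0, fast++
slow=3 fast=5: a[fast]=0, fast++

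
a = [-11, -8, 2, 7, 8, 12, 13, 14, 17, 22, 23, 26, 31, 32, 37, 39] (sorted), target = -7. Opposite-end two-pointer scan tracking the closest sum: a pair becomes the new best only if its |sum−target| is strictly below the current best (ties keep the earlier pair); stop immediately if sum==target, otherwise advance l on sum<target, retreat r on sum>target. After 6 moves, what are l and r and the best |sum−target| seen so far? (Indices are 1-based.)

l=1, r=10, best |Δ|=19

[1,16] -11+39=28 d=35 * → r--
[1,15] -11+37=26 d=33 * → r--
[1,14] -11+32=21 d=28 * → r--
[1,13] -11+31=20 d=27 * → r--
[1,12] -11+26=15 d=22 * → r--
[1,11] -11+23=12 d=19 * → r--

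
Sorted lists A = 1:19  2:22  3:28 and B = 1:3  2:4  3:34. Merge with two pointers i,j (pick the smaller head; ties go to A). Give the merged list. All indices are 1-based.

[i=1,j=1] A[i]=19>B[j]=3 take 3 → j++
[i=1,j=2] A[i]=19>B[j]=4 take 4 → j++
[i=1,j=3] A[i]=19<=B[j]=34 take 19 → i++
[i=2,j=3] A[i]=22<=B[j]=34 take 22 → i++
[i=3,j=3] A[i]=28<=B[j]=34 take 28 → i++
[i=4,j=3] A done, take B[j]=34 → j++

[3, 4, 19, 22, 28, 34]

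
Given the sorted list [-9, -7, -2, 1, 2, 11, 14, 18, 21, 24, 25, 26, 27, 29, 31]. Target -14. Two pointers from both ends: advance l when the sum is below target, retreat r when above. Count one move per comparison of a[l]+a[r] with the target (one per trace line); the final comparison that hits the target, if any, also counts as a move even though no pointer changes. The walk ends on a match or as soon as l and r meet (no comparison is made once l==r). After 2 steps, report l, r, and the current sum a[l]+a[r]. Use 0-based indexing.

l=0, r=12, sum=18

[0,14] -9+31=22 >-14 → r--
[0,13] -9+29=20 >-14 → r--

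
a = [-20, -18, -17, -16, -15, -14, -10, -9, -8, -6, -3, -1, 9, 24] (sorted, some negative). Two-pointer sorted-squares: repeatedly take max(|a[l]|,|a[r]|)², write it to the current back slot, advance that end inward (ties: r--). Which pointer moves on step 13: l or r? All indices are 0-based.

l

l=0 r=13: |-20|<=|24| out[13]=576, r--
l=0 r=12: |-20|>|9| out[12]=400, l++
l=1 r=12: |-18|>|9| out[11]=324, l++
l=2 r=12: |-17|>|9| out[10]=289, l++
l=3 r=12: |-16|>|9| out[9]=256, l++
l=4 r=12: |-15|>|9| out[8]=225, l++
l=5 r=12: |-14|>|9| out[7]=196, l++
l=6 r=12: |-10|>|9| out[6]=100, l++
l=7 r=12: |-9|<=|9| out[5]=81, r--
l=7 r=11: |-9|>|-1| out[4]=81, l++
l=8 r=11: |-8|>|-1| out[3]=64, l++
l=9 r=11: |-6|>|-1| out[2]=36, l++
l=10 r=11: |-3|>|-1| out[1]=9, l++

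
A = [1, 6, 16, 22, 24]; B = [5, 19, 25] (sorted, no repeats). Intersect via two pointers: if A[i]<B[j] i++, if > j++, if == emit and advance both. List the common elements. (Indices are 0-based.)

intersection = []

i=0 j=0: 1<5, i++
i=1 j=0: 6>5, j++
i=1 j=1: 6<19, i++
i=2 j=1: 16<19, i++
i=3 j=1: 22>19, j++
i=3 j=2: 22<25, i++
i=4 j=2: 24<25, i++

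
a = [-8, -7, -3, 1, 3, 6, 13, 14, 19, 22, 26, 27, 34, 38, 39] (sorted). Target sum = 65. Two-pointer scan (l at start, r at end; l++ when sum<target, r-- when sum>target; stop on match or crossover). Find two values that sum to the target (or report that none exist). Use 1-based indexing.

(26, 39)

[1,15] -8+39=31 <65 → l++
[2,15] -7+39=32 <65 → l++
[3,15] -3+39=36 <65 → l++
[4,15] 1+39=40 <65 → l++
[5,15] 3+39=42 <65 → l++
[6,15] 6+39=45 <65 → l++
[7,15] 13+39=52 <65 → l++
[8,15] 14+39=53 <65 → l++
[9,15] 19+39=58 <65 → l++
[10,15] 22+39=61 <65 → l++
[11,15] 26+39=65 → found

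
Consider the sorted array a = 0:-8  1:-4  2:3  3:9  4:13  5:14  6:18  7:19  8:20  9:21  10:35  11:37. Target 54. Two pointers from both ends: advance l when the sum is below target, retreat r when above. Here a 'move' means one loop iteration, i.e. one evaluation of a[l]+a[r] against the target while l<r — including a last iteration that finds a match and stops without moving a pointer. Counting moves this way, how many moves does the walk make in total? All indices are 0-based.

9 moves

l=0 r=11: -8+37=29 <54, l++
l=1 r=11: -4+37=33 <54, l++
l=2 r=11: 3+37=40 <54, l++
l=3 r=11: 9+37=46 <54, l++
l=4 r=11: 13+37=50 <54, l++
l=5 r=11: 14+37=51 <54, l++
l=6 r=11: 18+37=55 >54, r--
l=6 r=10: 18+35=53 <54, l++
l=7 r=10: 19+35=54, found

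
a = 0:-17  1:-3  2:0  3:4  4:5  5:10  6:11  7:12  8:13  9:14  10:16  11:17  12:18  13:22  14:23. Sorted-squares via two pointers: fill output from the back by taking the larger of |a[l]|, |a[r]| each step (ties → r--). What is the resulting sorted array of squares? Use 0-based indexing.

[0, 9, 16, 25, 100, 121, 144, 169, 196, 256, 289, 289, 324, 484, 529]

[0,14] |-17|<=|23| out[14]=529 → r--
[0,13] |-17|<=|22| out[13]=484 → r--
[0,12] |-17|<=|18| out[12]=324 → r--
[0,11] |-17|<=|17| out[11]=289 → r--
[0,10] |-17|>|16| out[10]=289 → l++
[1,10] |-3|<=|16| out[9]=256 → r--
[1,9] |-3|<=|14| out[8]=196 → r--
[1,8] |-3|<=|13| out[7]=169 → r--
[1,7] |-3|<=|12| out[6]=144 → r--
[1,6] |-3|<=|11| out[5]=121 → r--
[1,5] |-3|<=|10| out[4]=100 → r--
[1,4] |-3|<=|5| out[3]=25 → r--
[1,3] |-3|<=|4| out[2]=16 → r--
[1,2] |-3|>|0| out[1]=9 → l++
[2,2] |0|<=|0| out[0]=0 → r--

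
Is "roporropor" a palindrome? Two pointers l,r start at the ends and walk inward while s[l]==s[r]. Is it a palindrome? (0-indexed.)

palindrome

l=0 r=9: 'r'=='r', l++,r--
l=1 r=8: 'o'=='o', l++,r--
l=2 r=7: 'p'=='p', l++,r--
l=3 r=6: 'o'=='o', l++,r--
l=4 r=5: 'r'=='r', l++,r--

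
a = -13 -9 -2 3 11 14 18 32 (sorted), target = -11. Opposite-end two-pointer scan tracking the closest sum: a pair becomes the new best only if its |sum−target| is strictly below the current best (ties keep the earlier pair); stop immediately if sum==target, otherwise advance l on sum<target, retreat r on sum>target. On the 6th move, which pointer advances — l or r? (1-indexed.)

l=1 r=8: -13+32=19 d=30 *, r--
l=1 r=7: -13+18=5 d=16 *, r--
l=1 r=6: -13+14=1 d=12 *, r--
l=1 r=5: -13+11=-2 d=9 *, r--
l=1 r=4: -13+3=-10 d=1 *, r--
l=1 r=3: -13+-2=-15 d=4, l++

l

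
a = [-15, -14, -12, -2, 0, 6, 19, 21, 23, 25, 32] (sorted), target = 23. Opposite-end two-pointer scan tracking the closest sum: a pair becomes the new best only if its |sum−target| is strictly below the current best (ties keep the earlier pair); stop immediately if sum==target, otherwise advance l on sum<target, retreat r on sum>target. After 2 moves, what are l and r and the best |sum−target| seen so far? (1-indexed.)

l=1 r=11: -15+32=17 d=6 *, l++
l=2 r=11: -14+32=18 d=5 *, l++

l=3, r=11, best |Δ|=5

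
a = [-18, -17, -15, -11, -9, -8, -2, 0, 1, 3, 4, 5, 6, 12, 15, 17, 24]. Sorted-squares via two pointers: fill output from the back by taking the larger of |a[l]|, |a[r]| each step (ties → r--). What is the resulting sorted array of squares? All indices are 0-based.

[0,16] |-18|<=|24| out[16]=576 → r--
[0,15] |-18|>|17| out[15]=324 → l++
[1,15] |-17|<=|17| out[14]=289 → r--
[1,14] |-17|>|15| out[13]=289 → l++
[2,14] |-15|<=|15| out[12]=225 → r--
[2,13] |-15|>|12| out[11]=225 → l++
[3,13] |-11|<=|12| out[10]=144 → r--
[3,12] |-11|>|6| out[9]=121 → l++
[4,12] |-9|>|6| out[8]=81 → l++
[5,12] |-8|>|6| out[7]=64 → l++
[6,12] |-2|<=|6| out[6]=36 → r--
[6,11] |-2|<=|5| out[5]=25 → r--
[6,10] |-2|<=|4| out[4]=16 → r--
[6,9] |-2|<=|3| out[3]=9 → r--
[6,8] |-2|>|1| out[2]=4 → l++
[7,8] |0|<=|1| out[1]=1 → r--
[7,7] |0|<=|0| out[0]=0 → r--

[0, 1, 4, 9, 16, 25, 36, 64, 81, 121, 144, 225, 225, 289, 289, 324, 576]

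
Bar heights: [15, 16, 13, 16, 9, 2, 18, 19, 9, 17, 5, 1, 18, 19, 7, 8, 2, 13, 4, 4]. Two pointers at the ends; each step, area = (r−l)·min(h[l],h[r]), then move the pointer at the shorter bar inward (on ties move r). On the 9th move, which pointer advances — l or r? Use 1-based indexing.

l=1 r=20: min(15,4)*19=76 best=76 *, r--
l=1 r=19: min(15,4)*18=72 best=76, r--
l=1 r=18: min(15,13)*17=221 best=221 *, r--
l=1 r=17: min(15,2)*16=32 best=221, r--
l=1 r=16: min(15,8)*15=120 best=221, r--
l=1 r=15: min(15,7)*14=98 best=221, r--
l=1 r=14: min(15,19)*13=195 best=221, l++
l=2 r=14: min(16,19)*12=192 best=221, l++
l=3 r=14: min(13,19)*11=143 best=221, l++

l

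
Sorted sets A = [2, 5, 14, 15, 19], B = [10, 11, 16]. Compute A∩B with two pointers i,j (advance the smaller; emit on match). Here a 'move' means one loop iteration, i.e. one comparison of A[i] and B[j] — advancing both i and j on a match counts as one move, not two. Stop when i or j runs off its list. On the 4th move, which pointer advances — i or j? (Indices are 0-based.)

j

[i=0,j=0] 2<10 → i++
[i=1,j=0] 5<10 → i++
[i=2,j=0] 14>10 → j++
[i=2,j=1] 14>11 → j++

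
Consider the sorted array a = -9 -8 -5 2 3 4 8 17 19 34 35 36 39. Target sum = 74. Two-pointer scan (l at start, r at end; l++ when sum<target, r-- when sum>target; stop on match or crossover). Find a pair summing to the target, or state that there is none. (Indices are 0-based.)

(35, 39)

[0,12] -9+39=30 <74 → l++
[1,12] -8+39=31 <74 → l++
[2,12] -5+39=34 <74 → l++
[3,12] 2+39=41 <74 → l++
[4,12] 3+39=42 <74 → l++
[5,12] 4+39=43 <74 → l++
[6,12] 8+39=47 <74 → l++
[7,12] 17+39=56 <74 → l++
[8,12] 19+39=58 <74 → l++
[9,12] 34+39=73 <74 → l++
[10,12] 35+39=74 → found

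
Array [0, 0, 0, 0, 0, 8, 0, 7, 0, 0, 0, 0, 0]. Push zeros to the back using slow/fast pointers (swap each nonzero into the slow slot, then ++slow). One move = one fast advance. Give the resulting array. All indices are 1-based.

[8, 7, 0, 0, 0, 0, 0, 0, 0, 0, 0, 0, 0]

(s=1,f=1) a[fast]=0 → fast++
(s=1,f=2) a[fast]=0 → fast++
(s=1,f=3) a[fast]=0 → fast++
(s=1,f=4) a[fast]=0 → fast++
(s=1,f=5) a[fast]=0 → fast++
(s=1,f=6) a[fast]=8≠0 swap→a[1]=8 → slow++,fast++
(s=2,f=7) a[fast]=0 → fast++
(s=2,f=8) a[fast]=7≠0 swap→a[2]=7 → slow++,fast++
(s=3,f=9) a[fast]=0 → fast++
(s=3,f=10) a[fast]=0 → fast++
(s=3,f=11) a[fast]=0 → fast++
(s=3,f=12) a[fast]=0 → fast++
(s=3,f=13) a[fast]=0 → fast++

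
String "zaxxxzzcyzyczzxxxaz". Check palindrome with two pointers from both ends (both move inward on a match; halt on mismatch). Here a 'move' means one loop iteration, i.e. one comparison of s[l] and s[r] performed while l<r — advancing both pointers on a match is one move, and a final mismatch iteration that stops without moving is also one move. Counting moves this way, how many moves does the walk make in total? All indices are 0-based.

l=0 r=18: 'z'=='z', l++,r--
l=1 r=17: 'a'=='a', l++,r--
l=2 r=16: 'x'=='x', l++,r--
l=3 r=15: 'x'=='x', l++,r--
l=4 r=14: 'x'=='x', l++,r--
l=5 r=13: 'z'=='z', l++,r--
l=6 r=12: 'z'=='z', l++,r--
l=7 r=11: 'c'=='c', l++,r--
l=8 r=10: 'y'=='y', l++,r--

9 moves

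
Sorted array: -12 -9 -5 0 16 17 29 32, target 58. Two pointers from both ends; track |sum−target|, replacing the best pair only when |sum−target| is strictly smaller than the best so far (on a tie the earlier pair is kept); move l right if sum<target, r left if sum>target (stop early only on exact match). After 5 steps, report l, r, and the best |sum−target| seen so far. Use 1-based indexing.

l=1 r=8: -12+32=20 d=38 *, l++
l=2 r=8: -9+32=23 d=35 *, l++
l=3 r=8: -5+32=27 d=31 *, l++
l=4 r=8: 0+32=32 d=26 *, l++
l=5 r=8: 16+32=48 d=10 *, l++

l=6, r=8, best |Δ|=10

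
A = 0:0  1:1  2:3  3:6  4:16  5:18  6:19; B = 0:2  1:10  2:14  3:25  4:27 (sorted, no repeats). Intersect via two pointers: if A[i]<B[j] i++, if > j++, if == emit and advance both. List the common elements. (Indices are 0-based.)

intersection = []

i=0 j=0: 0<2, i++
i=1 j=0: 1<2, i++
i=2 j=0: 3>2, j++
i=2 j=1: 3<10, i++
i=3 j=1: 6<10, i++
i=4 j=1: 16>10, j++
i=4 j=2: 16>14, j++
i=4 j=3: 16<25, i++
i=5 j=3: 18<25, i++
i=6 j=3: 19<25, i++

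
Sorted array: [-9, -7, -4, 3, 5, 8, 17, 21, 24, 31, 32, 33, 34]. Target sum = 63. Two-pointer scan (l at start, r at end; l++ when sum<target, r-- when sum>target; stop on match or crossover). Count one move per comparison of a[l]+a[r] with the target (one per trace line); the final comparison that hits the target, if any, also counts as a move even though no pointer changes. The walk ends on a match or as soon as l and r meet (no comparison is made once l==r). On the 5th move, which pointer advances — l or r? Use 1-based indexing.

[1,13] -9+34=25 <63 → l++
[2,13] -7+34=27 <63 → l++
[3,13] -4+34=30 <63 → l++
[4,13] 3+34=37 <63 → l++
[5,13] 5+34=39 <63 → l++

l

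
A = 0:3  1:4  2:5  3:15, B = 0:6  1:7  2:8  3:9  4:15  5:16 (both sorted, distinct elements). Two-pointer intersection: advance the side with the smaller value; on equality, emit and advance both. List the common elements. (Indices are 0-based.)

intersection = [15]

i=0 j=0: 3<6, i++
i=1 j=0: 4<6, i++
i=2 j=0: 5<6, i++
i=3 j=0: 15>6, j++
i=3 j=1: 15>7, j++
i=3 j=2: 15>8, j++
i=3 j=3: 15>9, j++
i=3 j=4: 15==15 emit, i++,j++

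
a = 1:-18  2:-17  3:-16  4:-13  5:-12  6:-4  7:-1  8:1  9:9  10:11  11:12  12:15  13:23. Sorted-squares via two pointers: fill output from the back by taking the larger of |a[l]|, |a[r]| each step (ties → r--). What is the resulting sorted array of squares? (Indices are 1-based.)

l=1 r=13: |-18|<=|23| out[13]=529, r--
l=1 r=12: |-18|>|15| out[12]=324, l++
l=2 r=12: |-17|>|15| out[11]=289, l++
l=3 r=12: |-16|>|15| out[10]=256, l++
l=4 r=12: |-13|<=|15| out[9]=225, r--
l=4 r=11: |-13|>|12| out[8]=169, l++
l=5 r=11: |-12|<=|12| out[7]=144, r--
l=5 r=10: |-12|>|11| out[6]=144, l++
l=6 r=10: |-4|<=|11| out[5]=121, r--
l=6 r=9: |-4|<=|9| out[4]=81, r--
l=6 r=8: |-4|>|1| out[3]=16, l++
l=7 r=8: |-1|<=|1| out[2]=1, r--
l=7 r=7: |-1|<=|-1| out[1]=1, r--

[1, 1, 16, 81, 121, 144, 144, 169, 225, 256, 289, 324, 529]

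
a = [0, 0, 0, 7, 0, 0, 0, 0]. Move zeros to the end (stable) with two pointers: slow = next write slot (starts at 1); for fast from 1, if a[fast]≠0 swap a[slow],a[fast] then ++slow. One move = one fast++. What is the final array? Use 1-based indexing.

(s=1,f=1) a[fast]=0 → fast++
(s=1,f=2) a[fast]=0 → fast++
(s=1,f=3) a[fast]=0 → fast++
(s=1,f=4) a[fast]=7≠0 swap→a[1]=7 → slow++,fast++
(s=2,f=5) a[fast]=0 → fast++
(s=2,f=6) a[fast]=0 → fast++
(s=2,f=7) a[fast]=0 → fast++
(s=2,f=8) a[fast]=0 → fast++

[7, 0, 0, 0, 0, 0, 0, 0]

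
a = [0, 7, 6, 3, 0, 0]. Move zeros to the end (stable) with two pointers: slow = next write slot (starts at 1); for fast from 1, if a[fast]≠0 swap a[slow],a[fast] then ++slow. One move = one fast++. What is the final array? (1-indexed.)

(s=1,f=1) a[fast]=0 → fast++
(s=1,f=2) a[fast]=7≠0 swap→a[1]=7 → slow++,fast++
(s=2,f=3) a[fast]=6≠0 swap→a[2]=6 → slow++,fast++
(s=3,f=4) a[fast]=3≠0 swap→a[3]=3 → slow++,fast++
(s=4,f=5) a[fast]=0 → fast++
(s=4,f=6) a[fast]=0 → fast++

[7, 6, 3, 0, 0, 0]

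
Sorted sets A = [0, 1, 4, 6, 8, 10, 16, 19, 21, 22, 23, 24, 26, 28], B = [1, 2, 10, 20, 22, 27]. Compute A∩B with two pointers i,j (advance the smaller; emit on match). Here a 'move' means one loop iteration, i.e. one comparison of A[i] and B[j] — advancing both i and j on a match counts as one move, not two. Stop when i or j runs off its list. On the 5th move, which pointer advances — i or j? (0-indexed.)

i

i=0 j=0: 0<1, i++
i=1 j=0: 1==1 emit, i++,j++
i=2 j=1: 4>2, j++
i=2 j=2: 4<10, i++
i=3 j=2: 6<10, i++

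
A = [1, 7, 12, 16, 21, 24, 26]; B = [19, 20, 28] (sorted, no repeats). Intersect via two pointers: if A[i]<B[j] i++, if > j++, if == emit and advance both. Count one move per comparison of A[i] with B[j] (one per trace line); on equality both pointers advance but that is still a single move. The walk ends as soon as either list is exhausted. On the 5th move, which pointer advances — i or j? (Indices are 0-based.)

i=0 j=0: 1<19, i++
i=1 j=0: 7<19, i++
i=2 j=0: 12<19, i++
i=3 j=0: 16<19, i++
i=4 j=0: 21>19, j++

j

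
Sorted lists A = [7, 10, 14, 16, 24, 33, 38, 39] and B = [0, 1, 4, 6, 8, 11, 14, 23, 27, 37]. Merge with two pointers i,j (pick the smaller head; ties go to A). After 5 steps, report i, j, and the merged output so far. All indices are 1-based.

i=2, j=5, merged so far=[0, 1, 4, 6, 7]

[i=1,j=1] A[i]=7>B[j]=0 take 0 → j++
[i=1,j=2] A[i]=7>B[j]=1 take 1 → j++
[i=1,j=3] A[i]=7>B[j]=4 take 4 → j++
[i=1,j=4] A[i]=7>B[j]=6 take 6 → j++
[i=1,j=5] A[i]=7<=B[j]=8 take 7 → i++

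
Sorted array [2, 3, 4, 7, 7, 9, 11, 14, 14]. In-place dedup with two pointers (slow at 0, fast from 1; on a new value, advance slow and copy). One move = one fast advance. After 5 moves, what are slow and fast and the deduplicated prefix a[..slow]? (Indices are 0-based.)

slow=0 fast=1: a[fast]=3≠a[slow]=2 write a[1]=3, slow++,fast++
slow=1 fast=2: a[fast]=4≠a[slow]=3 write a[2]=4, slow++,fast++
slow=2 fast=3: a[fast]=7≠a[slow]=4 write a[3]=7, slow++,fast++
slow=3 fast=4: a[fast]=7=a[slow] dup, fast++
slow=3 fast=5: a[fast]=9≠a[slow]=7 write a[4]=9, slow++,fast++

slow=4, fast=6, prefix=[2, 3, 4, 7, 9]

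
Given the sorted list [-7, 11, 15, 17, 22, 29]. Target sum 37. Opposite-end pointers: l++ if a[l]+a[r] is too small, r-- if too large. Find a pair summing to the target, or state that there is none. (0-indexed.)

l=0 r=5: -7+29=22 <37, l++
l=1 r=5: 11+29=40 >37, r--
l=1 r=4: 11+22=33 <37, l++
l=2 r=4: 15+22=37, found

(15, 22)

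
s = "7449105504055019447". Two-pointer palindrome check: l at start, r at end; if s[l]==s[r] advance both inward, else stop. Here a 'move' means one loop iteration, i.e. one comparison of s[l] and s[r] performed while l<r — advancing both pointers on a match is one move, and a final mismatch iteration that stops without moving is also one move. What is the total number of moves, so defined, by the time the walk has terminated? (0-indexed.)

9 moves

[0,18] '7'=='7' → l++,r--
[1,17] '4'=='4' → l++,r--
[2,16] '4'=='4' → l++,r--
[3,15] '9'=='9' → l++,r--
[4,14] '1'=='1' → l++,r--
[5,13] '0'=='0' → l++,r--
[6,12] '5'=='5' → l++,r--
[7,11] '5'=='5' → l++,r--
[8,10] '0'=='0' → l++,r--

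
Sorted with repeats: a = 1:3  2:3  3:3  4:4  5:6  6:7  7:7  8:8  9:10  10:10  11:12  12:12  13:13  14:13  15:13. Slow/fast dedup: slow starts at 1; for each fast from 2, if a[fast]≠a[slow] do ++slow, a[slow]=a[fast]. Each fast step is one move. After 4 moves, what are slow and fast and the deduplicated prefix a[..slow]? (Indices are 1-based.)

(s=1,f=2) a[fast]=3=a[slow] dup → fast++
(s=1,f=3) a[fast]=3=a[slow] dup → fast++
(s=1,f=4) a[fast]=4≠a[slow]=3 write a[2]=4 → slow++,fast++
(s=2,f=5) a[fast]=6≠a[slow]=4 write a[3]=6 → slow++,fast++

slow=3, fast=6, prefix=[3, 4, 6]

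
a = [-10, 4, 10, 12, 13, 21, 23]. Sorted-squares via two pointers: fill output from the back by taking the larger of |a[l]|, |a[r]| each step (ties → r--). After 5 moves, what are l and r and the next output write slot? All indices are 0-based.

l=0, r=1, next write slot=1

l=0 r=6: |-10|<=|23| out[6]=529, r--
l=0 r=5: |-10|<=|21| out[5]=441, r--
l=0 r=4: |-10|<=|13| out[4]=169, r--
l=0 r=3: |-10|<=|12| out[3]=144, r--
l=0 r=2: |-10|<=|10| out[2]=100, r--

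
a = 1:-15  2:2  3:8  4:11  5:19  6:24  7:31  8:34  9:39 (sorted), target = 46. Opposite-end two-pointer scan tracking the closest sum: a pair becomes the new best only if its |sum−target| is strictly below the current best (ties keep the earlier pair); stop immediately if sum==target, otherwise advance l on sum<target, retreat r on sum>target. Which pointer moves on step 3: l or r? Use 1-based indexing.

l=1 r=9: -15+39=24 d=22 *, l++
l=2 r=9: 2+39=41 d=5 *, l++
l=3 r=9: 8+39=47 d=1 *, r--

r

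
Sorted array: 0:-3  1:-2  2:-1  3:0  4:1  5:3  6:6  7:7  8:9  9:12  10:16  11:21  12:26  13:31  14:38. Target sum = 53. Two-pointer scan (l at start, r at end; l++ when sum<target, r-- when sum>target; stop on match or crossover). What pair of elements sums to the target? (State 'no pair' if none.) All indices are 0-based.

no pair

l=0 r=14: -3+38=35 <53, l++
l=1 r=14: -2+38=36 <53, l++
l=2 r=14: -1+38=37 <53, l++
l=3 r=14: 0+38=38 <53, l++
l=4 r=14: 1+38=39 <53, l++
l=5 r=14: 3+38=41 <53, l++
l=6 r=14: 6+38=44 <53, l++
l=7 r=14: 7+38=45 <53, l++
l=8 r=14: 9+38=47 <53, l++
l=9 r=14: 12+38=50 <53, l++
l=10 r=14: 16+38=54 >53, r--
l=10 r=13: 16+31=47 <53, l++
l=11 r=13: 21+31=52 <53, l++
l=12 r=13: 26+31=57 >53, r--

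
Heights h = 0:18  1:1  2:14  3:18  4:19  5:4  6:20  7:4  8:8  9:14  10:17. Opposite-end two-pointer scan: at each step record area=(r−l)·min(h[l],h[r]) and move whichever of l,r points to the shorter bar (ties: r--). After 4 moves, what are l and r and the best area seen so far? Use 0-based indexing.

l=0, r=6, best area=170

[0,10] min(18,17)*10=170 best=170 * → r--
[0,9] min(18,14)*9=126 best=170 → r--
[0,8] min(18,8)*8=64 best=170 → r--
[0,7] min(18,4)*7=28 best=170 → r--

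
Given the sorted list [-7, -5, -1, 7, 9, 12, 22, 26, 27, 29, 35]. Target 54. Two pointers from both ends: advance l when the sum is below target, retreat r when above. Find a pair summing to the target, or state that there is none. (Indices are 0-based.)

[0,10] -7+35=28 <54 → l++
[1,10] -5+35=30 <54 → l++
[2,10] -1+35=34 <54 → l++
[3,10] 7+35=42 <54 → l++
[4,10] 9+35=44 <54 → l++
[5,10] 12+35=47 <54 → l++
[6,10] 22+35=57 >54 → r--
[6,9] 22+29=51 <54 → l++
[7,9] 26+29=55 >54 → r--
[7,8] 26+27=53 <54 → l++

no pair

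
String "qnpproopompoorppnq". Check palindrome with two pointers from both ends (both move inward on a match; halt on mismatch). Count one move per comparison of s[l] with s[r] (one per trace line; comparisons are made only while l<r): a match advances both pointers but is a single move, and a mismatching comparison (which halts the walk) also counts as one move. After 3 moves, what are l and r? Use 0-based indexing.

l=3, r=14

[0,17] 'q'=='q' → l++,r--
[1,16] 'n'=='n' → l++,r--
[2,15] 'p'=='p' → l++,r--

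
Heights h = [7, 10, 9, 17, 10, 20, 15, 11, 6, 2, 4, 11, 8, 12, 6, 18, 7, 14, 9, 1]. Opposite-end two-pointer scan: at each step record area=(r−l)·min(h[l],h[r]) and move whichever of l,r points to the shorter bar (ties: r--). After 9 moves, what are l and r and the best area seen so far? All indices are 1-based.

l=6, r=16, best area=204

l=1 r=20: min(7,1)*19=19 best=19 *, r--
l=1 r=19: min(7,9)*18=126 best=126 *, l++
l=2 r=19: min(10,9)*17=153 best=153 *, r--
l=2 r=18: min(10,14)*16=160 best=160 *, l++
l=3 r=18: min(9,14)*15=135 best=160, l++
l=4 r=18: min(17,14)*14=196 best=196 *, r--
l=4 r=17: min(17,7)*13=91 best=196, r--
l=4 r=16: min(17,18)*12=204 best=204 *, l++
l=5 r=16: min(10,18)*11=110 best=204, l++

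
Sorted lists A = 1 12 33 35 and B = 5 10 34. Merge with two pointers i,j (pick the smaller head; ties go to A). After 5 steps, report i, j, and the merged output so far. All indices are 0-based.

i=0 j=0: A[i]=1<=B[j]=5 take 1, i++
i=1 j=0: A[i]=12>B[j]=5 take 5, j++
i=1 j=1: A[i]=12>B[j]=10 take 10, j++
i=1 j=2: A[i]=12<=B[j]=34 take 12, i++
i=2 j=2: A[i]=33<=B[j]=34 take 33, i++

i=3, j=2, merged so far=[1, 5, 10, 12, 33]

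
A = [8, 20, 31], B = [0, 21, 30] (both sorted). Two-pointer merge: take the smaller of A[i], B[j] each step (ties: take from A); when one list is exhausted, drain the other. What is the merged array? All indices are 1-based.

[i=1,j=1] A[i]=8>B[j]=0 take 0 → j++
[i=1,j=2] A[i]=8<=B[j]=21 take 8 → i++
[i=2,j=2] A[i]=20<=B[j]=21 take 20 → i++
[i=3,j=2] A[i]=31>B[j]=21 take 21 → j++
[i=3,j=3] A[i]=31>B[j]=30 take 30 → j++
[i=3,j=4] B done, take A[i]=31 → i++

[0, 8, 20, 21, 30, 31]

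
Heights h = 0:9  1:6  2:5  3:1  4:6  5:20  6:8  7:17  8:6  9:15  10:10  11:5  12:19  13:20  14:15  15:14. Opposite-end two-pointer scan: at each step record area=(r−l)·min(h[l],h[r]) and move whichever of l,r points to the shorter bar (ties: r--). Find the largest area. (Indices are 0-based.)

l=0 r=15: min(9,14)*15=135 best=135 *, l++
l=1 r=15: min(6,14)*14=84 best=135, l++
l=2 r=15: min(5,14)*13=65 best=135, l++
l=3 r=15: min(1,14)*12=12 best=135, l++
l=4 r=15: min(6,14)*11=66 best=135, l++
l=5 r=15: min(20,14)*10=140 best=140 *, r--
l=5 r=14: min(20,15)*9=135 best=140, r--
l=5 r=13: min(20,20)*8=160 best=160 *, r--
l=5 r=12: min(20,19)*7=133 best=160, r--
l=5 r=11: min(20,5)*6=30 best=160, r--
l=5 r=10: min(20,10)*5=50 best=160, r--
l=5 r=9: min(20,15)*4=60 best=160, r--
l=5 r=8: min(20,6)*3=18 best=160, r--
l=5 r=7: min(20,17)*2=34 best=160, r--
l=5 r=6: min(20,8)*1=8 best=160, r--

max area = 160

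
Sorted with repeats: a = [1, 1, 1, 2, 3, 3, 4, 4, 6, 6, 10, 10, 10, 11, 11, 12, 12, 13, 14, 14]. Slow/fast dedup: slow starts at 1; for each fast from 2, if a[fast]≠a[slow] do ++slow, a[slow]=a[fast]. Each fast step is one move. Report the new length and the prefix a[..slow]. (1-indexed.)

(s=1,f=2) a[fast]=1=a[slow] dup → fast++
(s=1,f=3) a[fast]=1=a[slow] dup → fast++
(s=1,f=4) a[fast]=2≠a[slow]=1 write a[2]=2 → slow++,fast++
(s=2,f=5) a[fast]=3≠a[slow]=2 write a[3]=3 → slow++,fast++
(s=3,f=6) a[fast]=3=a[slow] dup → fast++
(s=3,f=7) a[fast]=4≠a[slow]=3 write a[4]=4 → slow++,fast++
(s=4,f=8) a[fast]=4=a[slow] dup → fast++
(s=4,f=9) a[fast]=6≠a[slow]=4 write a[5]=6 → slow++,fast++
(s=5,f=10) a[fast]=6=a[slow] dup → fast++
(s=5,f=11) a[fast]=10≠a[slow]=6 write a[6]=10 → slow++,fast++
(s=6,f=12) a[fast]=10=a[slow] dup → fast++
(s=6,f=13) a[fast]=10=a[slow] dup → fast++
(s=6,f=14) a[fast]=11≠a[slow]=10 write a[7]=11 → slow++,fast++
(s=7,f=15) a[fast]=11=a[slow] dup → fast++
(s=7,f=16) a[fast]=12≠a[slow]=11 write a[8]=12 → slow++,fast++
(s=8,f=17) a[fast]=12=a[slow] dup → fast++
(s=8,f=18) a[fast]=13≠a[slow]=12 write a[9]=13 → slow++,fast++
(s=9,f=19) a[fast]=14≠a[slow]=13 write a[10]=14 → slow++,fast++
(s=10,f=20) a[fast]=14=a[slow] dup → fast++

length 10; prefix = [1, 2, 3, 4, 6, 10, 11, 12, 13, 14]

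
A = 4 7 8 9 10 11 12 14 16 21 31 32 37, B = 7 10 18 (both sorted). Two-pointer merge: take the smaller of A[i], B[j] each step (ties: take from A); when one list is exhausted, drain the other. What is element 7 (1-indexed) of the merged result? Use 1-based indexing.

merged[7] = 10

[i=1,j=1] A[i]=4<=B[j]=7 take 4 → i++
[i=2,j=1] A[i]=7<=B[j]=7 take 7 → i++
[i=3,j=1] A[i]=8>B[j]=7 take 7 → j++
[i=3,j=2] A[i]=8<=B[j]=10 take 8 → i++
[i=4,j=2] A[i]=9<=B[j]=10 take 9 → i++
[i=5,j=2] A[i]=10<=B[j]=10 take 10 → i++
[i=6,j=2] A[i]=11>B[j]=10 take 10 → j++
[i=6,j=3] A[i]=11<=B[j]=18 take 11 → i++
[i=7,j=3] A[i]=12<=B[j]=18 take 12 → i++
[i=8,j=3] A[i]=14<=B[j]=18 take 14 → i++
[i=9,j=3] A[i]=16<=B[j]=18 take 16 → i++
[i=10,j=3] A[i]=21>B[j]=18 take 18 → j++
[i=10,j=4] B done, take A[i]=21 → i++
[i=11,j=4] B done, take A[i]=31 → i++
[i=12,j=4] B done, take A[i]=32 → i++
[i=13,j=4] B done, take A[i]=37 → i++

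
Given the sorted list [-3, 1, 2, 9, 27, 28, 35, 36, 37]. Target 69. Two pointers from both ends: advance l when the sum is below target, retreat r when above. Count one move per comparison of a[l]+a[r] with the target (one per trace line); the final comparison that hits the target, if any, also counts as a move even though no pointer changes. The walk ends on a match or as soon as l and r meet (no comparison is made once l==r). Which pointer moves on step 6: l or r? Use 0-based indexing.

l

[0,8] -3+37=34 <69 → l++
[1,8] 1+37=38 <69 → l++
[2,8] 2+37=39 <69 → l++
[3,8] 9+37=46 <69 → l++
[4,8] 27+37=64 <69 → l++
[5,8] 28+37=65 <69 → l++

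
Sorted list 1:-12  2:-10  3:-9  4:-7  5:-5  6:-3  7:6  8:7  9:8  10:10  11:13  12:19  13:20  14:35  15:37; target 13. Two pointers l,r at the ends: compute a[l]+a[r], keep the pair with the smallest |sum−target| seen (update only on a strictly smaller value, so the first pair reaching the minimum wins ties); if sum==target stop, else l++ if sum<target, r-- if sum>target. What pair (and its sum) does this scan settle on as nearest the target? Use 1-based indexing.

l=1 r=15: -12+37=25 d=12 *, r--
l=1 r=14: -12+35=23 d=10 *, r--
l=1 r=13: -12+20=8 d=5 *, l++
l=2 r=13: -10+20=10 d=3 *, l++
l=3 r=13: -9+20=11 d=2 *, l++
l=4 r=13: -7+20=13 d=0 *, stop

pair (-7, 20) with sum 13 (|Δ|=0)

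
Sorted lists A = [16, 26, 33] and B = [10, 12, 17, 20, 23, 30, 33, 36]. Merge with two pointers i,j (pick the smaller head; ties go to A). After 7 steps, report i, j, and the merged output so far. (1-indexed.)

i=3, j=6, merged so far=[10, 12, 16, 17, 20, 23, 26]

i=1 j=1: A[i]=16>B[j]=10 take 10, j++
i=1 j=2: A[i]=16>B[j]=12 take 12, j++
i=1 j=3: A[i]=16<=B[j]=17 take 16, i++
i=2 j=3: A[i]=26>B[j]=17 take 17, j++
i=2 j=4: A[i]=26>B[j]=20 take 20, j++
i=2 j=5: A[i]=26>B[j]=23 take 23, j++
i=2 j=6: A[i]=26<=B[j]=30 take 26, i++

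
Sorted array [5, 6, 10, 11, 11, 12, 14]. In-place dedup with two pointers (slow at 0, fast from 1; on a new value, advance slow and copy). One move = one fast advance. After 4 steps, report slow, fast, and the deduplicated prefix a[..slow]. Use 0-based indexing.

slow=3, fast=5, prefix=[5, 6, 10, 11]

slow=0 fast=1: a[fast]=6≠a[slow]=5 write a[1]=6, slow++,fast++
slow=1 fast=2: a[fast]=10≠a[slow]=6 write a[2]=10, slow++,fast++
slow=2 fast=3: a[fast]=11≠a[slow]=10 write a[3]=11, slow++,fast++
slow=3 fast=4: a[fast]=11=a[slow] dup, fast++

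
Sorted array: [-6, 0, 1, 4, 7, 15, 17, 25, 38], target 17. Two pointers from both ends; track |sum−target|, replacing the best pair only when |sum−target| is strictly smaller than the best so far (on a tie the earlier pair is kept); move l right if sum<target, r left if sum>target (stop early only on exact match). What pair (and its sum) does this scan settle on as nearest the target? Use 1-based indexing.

pair (0, 17) with sum 17 (|Δ|=0)

l=1 r=9: -6+38=32 d=15 *, r--
l=1 r=8: -6+25=19 d=2 *, r--
l=1 r=7: -6+17=11 d=6, l++
l=2 r=7: 0+17=17 d=0 *, stop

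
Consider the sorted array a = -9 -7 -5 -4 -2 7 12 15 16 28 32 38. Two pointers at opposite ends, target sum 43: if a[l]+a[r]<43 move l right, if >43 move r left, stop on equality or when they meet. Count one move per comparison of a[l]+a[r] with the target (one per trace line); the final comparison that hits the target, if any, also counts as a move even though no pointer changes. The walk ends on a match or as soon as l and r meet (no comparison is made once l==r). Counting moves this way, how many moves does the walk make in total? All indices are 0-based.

10 moves

l=0 r=11: -9+38=29 <43, l++
l=1 r=11: -7+38=31 <43, l++
l=2 r=11: -5+38=33 <43, l++
l=3 r=11: -4+38=34 <43, l++
l=4 r=11: -2+38=36 <43, l++
l=5 r=11: 7+38=45 >43, r--
l=5 r=10: 7+32=39 <43, l++
l=6 r=10: 12+32=44 >43, r--
l=6 r=9: 12+28=40 <43, l++
l=7 r=9: 15+28=43, found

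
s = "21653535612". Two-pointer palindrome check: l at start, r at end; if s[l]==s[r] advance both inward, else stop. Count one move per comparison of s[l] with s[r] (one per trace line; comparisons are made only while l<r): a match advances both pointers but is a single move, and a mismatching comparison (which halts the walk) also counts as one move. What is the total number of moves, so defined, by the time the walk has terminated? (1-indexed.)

5 moves

l=1 r=11: '2'=='2', l++,r--
l=2 r=10: '1'=='1', l++,r--
l=3 r=9: '6'=='6', l++,r--
l=4 r=8: '5'=='5', l++,r--
l=5 r=7: '3'=='3', l++,r--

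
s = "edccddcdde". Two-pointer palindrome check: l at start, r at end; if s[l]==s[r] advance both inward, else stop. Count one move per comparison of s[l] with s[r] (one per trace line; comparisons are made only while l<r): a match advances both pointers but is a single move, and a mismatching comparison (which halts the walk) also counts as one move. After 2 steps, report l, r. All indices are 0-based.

l=2, r=7

[0,9] 'e'=='e' → l++,r--
[1,8] 'd'=='d' → l++,r--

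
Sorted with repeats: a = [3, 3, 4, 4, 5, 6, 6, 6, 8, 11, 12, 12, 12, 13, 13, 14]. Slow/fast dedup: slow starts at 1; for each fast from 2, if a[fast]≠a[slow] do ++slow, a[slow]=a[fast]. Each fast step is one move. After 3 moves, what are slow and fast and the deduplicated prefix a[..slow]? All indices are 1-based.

(s=1,f=2) a[fast]=3=a[slow] dup → fast++
(s=1,f=3) a[fast]=4≠a[slow]=3 write a[2]=4 → slow++,fast++
(s=2,f=4) a[fast]=4=a[slow] dup → fast++

slow=2, fast=5, prefix=[3, 4]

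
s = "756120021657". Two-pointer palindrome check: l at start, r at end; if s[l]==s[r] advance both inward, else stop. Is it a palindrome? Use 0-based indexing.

palindrome

l=0 r=11: '7'=='7', l++,r--
l=1 r=10: '5'=='5', l++,r--
l=2 r=9: '6'=='6', l++,r--
l=3 r=8: '1'=='1', l++,r--
l=4 r=7: '2'=='2', l++,r--
l=5 r=6: '0'=='0', l++,r--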